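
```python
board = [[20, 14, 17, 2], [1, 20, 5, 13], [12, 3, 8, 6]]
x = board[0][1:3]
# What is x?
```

board[0] = [20, 14, 17, 2]. board[0] has length 4. The slice board[0][1:3] selects indices [1, 2] (1->14, 2->17), giving [14, 17].

[14, 17]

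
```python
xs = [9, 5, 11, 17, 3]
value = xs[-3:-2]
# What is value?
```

xs has length 5. The slice xs[-3:-2] selects indices [2] (2->11), giving [11].

[11]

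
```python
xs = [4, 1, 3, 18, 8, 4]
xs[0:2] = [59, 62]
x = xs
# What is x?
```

xs starts as [4, 1, 3, 18, 8, 4] (length 6). The slice xs[0:2] covers indices [0, 1] with values [4, 1]. Replacing that slice with [59, 62] (same length) produces [59, 62, 3, 18, 8, 4].

[59, 62, 3, 18, 8, 4]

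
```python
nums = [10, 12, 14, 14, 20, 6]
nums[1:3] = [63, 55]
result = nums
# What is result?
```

nums starts as [10, 12, 14, 14, 20, 6] (length 6). The slice nums[1:3] covers indices [1, 2] with values [12, 14]. Replacing that slice with [63, 55] (same length) produces [10, 63, 55, 14, 20, 6].

[10, 63, 55, 14, 20, 6]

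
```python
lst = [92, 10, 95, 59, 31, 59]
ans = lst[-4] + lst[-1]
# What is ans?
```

lst has length 6. Negative index -4 maps to positive index 6 + (-4) = 2. lst[2] = 95.
lst has length 6. Negative index -1 maps to positive index 6 + (-1) = 5. lst[5] = 59.
Sum: 95 + 59 = 154.

154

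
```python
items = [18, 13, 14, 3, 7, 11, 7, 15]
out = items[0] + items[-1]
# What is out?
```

items has length 8. items[0] = 18.
items has length 8. Negative index -1 maps to positive index 8 + (-1) = 7. items[7] = 15.
Sum: 18 + 15 = 33.

33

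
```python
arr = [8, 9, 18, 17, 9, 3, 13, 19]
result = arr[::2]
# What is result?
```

arr has length 8. The slice arr[::2] selects indices [0, 2, 4, 6] (0->8, 2->18, 4->9, 6->13), giving [8, 18, 9, 13].

[8, 18, 9, 13]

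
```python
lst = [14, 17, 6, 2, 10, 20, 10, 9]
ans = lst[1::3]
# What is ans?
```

lst has length 8. The slice lst[1::3] selects indices [1, 4, 7] (1->17, 4->10, 7->9), giving [17, 10, 9].

[17, 10, 9]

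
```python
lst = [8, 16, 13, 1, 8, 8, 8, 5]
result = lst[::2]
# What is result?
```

lst has length 8. The slice lst[::2] selects indices [0, 2, 4, 6] (0->8, 2->13, 4->8, 6->8), giving [8, 13, 8, 8].

[8, 13, 8, 8]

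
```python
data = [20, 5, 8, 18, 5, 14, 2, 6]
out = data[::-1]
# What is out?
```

data has length 8. The slice data[::-1] selects indices [7, 6, 5, 4, 3, 2, 1, 0] (7->6, 6->2, 5->14, 4->5, 3->18, 2->8, 1->5, 0->20), giving [6, 2, 14, 5, 18, 8, 5, 20].

[6, 2, 14, 5, 18, 8, 5, 20]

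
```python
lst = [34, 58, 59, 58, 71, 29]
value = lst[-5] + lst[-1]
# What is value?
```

lst has length 6. Negative index -5 maps to positive index 6 + (-5) = 1. lst[1] = 58.
lst has length 6. Negative index -1 maps to positive index 6 + (-1) = 5. lst[5] = 29.
Sum: 58 + 29 = 87.

87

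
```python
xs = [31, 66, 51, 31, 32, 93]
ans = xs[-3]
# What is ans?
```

xs has length 6. Negative index -3 maps to positive index 6 + (-3) = 3. xs[3] = 31.

31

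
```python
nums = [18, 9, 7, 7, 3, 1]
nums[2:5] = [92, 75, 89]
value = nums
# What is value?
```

nums starts as [18, 9, 7, 7, 3, 1] (length 6). The slice nums[2:5] covers indices [2, 3, 4] with values [7, 7, 3]. Replacing that slice with [92, 75, 89] (same length) produces [18, 9, 92, 75, 89, 1].

[18, 9, 92, 75, 89, 1]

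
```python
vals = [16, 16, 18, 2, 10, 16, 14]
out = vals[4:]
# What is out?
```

vals has length 7. The slice vals[4:] selects indices [4, 5, 6] (4->10, 5->16, 6->14), giving [10, 16, 14].

[10, 16, 14]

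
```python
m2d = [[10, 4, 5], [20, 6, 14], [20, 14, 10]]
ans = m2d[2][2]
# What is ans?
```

m2d[2] = [20, 14, 10]. Taking column 2 of that row yields 10.

10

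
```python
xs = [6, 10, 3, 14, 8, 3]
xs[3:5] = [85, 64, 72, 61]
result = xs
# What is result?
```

xs starts as [6, 10, 3, 14, 8, 3] (length 6). The slice xs[3:5] covers indices [3, 4] with values [14, 8]. Replacing that slice with [85, 64, 72, 61] (different length) produces [6, 10, 3, 85, 64, 72, 61, 3].

[6, 10, 3, 85, 64, 72, 61, 3]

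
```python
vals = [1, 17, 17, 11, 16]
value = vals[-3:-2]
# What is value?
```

vals has length 5. The slice vals[-3:-2] selects indices [2] (2->17), giving [17].

[17]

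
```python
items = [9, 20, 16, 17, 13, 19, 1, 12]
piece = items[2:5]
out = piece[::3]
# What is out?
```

items has length 8. The slice items[2:5] selects indices [2, 3, 4] (2->16, 3->17, 4->13), giving [16, 17, 13]. So piece = [16, 17, 13]. piece has length 3. The slice piece[::3] selects indices [0] (0->16), giving [16].

[16]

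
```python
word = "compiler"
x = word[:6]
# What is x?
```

word has length 8. The slice word[:6] selects indices [0, 1, 2, 3, 4, 5] (0->'c', 1->'o', 2->'m', 3->'p', 4->'i', 5->'l'), giving 'compil'.

'compil'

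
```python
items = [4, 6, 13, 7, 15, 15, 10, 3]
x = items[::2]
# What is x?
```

items has length 8. The slice items[::2] selects indices [0, 2, 4, 6] (0->4, 2->13, 4->15, 6->10), giving [4, 13, 15, 10].

[4, 13, 15, 10]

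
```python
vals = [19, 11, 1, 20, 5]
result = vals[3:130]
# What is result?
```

vals has length 5. The slice vals[3:130] selects indices [3, 4] (3->20, 4->5), giving [20, 5].

[20, 5]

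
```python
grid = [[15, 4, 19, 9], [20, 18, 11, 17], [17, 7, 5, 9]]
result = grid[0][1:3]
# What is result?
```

grid[0] = [15, 4, 19, 9]. grid[0] has length 4. The slice grid[0][1:3] selects indices [1, 2] (1->4, 2->19), giving [4, 19].

[4, 19]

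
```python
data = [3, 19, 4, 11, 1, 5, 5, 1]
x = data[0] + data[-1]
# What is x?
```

data has length 8. data[0] = 3.
data has length 8. Negative index -1 maps to positive index 8 + (-1) = 7. data[7] = 1.
Sum: 3 + 1 = 4.

4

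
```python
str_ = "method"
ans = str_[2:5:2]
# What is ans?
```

str_ has length 6. The slice str_[2:5:2] selects indices [2, 4] (2->'t', 4->'o'), giving 'to'.

'to'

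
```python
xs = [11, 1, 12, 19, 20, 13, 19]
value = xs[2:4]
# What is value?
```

xs has length 7. The slice xs[2:4] selects indices [2, 3] (2->12, 3->19), giving [12, 19].

[12, 19]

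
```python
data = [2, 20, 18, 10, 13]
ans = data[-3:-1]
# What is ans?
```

data has length 5. The slice data[-3:-1] selects indices [2, 3] (2->18, 3->10), giving [18, 10].

[18, 10]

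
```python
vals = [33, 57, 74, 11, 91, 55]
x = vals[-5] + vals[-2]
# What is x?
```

vals has length 6. Negative index -5 maps to positive index 6 + (-5) = 1. vals[1] = 57.
vals has length 6. Negative index -2 maps to positive index 6 + (-2) = 4. vals[4] = 91.
Sum: 57 + 91 = 148.

148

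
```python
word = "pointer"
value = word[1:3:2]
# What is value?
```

word has length 7. The slice word[1:3:2] selects indices [1] (1->'o'), giving 'o'.

'o'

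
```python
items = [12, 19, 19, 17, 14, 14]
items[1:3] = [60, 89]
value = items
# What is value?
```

items starts as [12, 19, 19, 17, 14, 14] (length 6). The slice items[1:3] covers indices [1, 2] with values [19, 19]. Replacing that slice with [60, 89] (same length) produces [12, 60, 89, 17, 14, 14].

[12, 60, 89, 17, 14, 14]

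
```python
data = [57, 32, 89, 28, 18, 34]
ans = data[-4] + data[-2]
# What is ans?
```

data has length 6. Negative index -4 maps to positive index 6 + (-4) = 2. data[2] = 89.
data has length 6. Negative index -2 maps to positive index 6 + (-2) = 4. data[4] = 18.
Sum: 89 + 18 = 107.

107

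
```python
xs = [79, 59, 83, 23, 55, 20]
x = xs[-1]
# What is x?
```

xs has length 6. Negative index -1 maps to positive index 6 + (-1) = 5. xs[5] = 20.

20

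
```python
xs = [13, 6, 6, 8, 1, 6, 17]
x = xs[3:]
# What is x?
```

xs has length 7. The slice xs[3:] selects indices [3, 4, 5, 6] (3->8, 4->1, 5->6, 6->17), giving [8, 1, 6, 17].

[8, 1, 6, 17]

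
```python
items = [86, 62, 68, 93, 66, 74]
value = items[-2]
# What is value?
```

items has length 6. Negative index -2 maps to positive index 6 + (-2) = 4. items[4] = 66.

66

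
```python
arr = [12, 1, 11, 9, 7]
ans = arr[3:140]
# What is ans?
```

arr has length 5. The slice arr[3:140] selects indices [3, 4] (3->9, 4->7), giving [9, 7].

[9, 7]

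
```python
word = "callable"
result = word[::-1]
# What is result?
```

word has length 8. The slice word[::-1] selects indices [7, 6, 5, 4, 3, 2, 1, 0] (7->'e', 6->'l', 5->'b', 4->'a', 3->'l', 2->'l', 1->'a', 0->'c'), giving 'elballac'.

'elballac'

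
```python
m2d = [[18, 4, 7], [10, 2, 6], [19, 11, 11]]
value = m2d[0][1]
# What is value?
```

m2d[0] = [18, 4, 7]. Taking column 1 of that row yields 4.

4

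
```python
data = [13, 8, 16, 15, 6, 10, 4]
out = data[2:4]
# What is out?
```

data has length 7. The slice data[2:4] selects indices [2, 3] (2->16, 3->15), giving [16, 15].

[16, 15]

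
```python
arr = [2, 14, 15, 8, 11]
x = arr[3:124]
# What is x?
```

arr has length 5. The slice arr[3:124] selects indices [3, 4] (3->8, 4->11), giving [8, 11].

[8, 11]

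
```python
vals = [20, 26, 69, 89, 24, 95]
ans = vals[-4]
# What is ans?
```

vals has length 6. Negative index -4 maps to positive index 6 + (-4) = 2. vals[2] = 69.

69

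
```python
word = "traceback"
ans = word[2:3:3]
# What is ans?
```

word has length 9. The slice word[2:3:3] selects indices [2] (2->'a'), giving 'a'.

'a'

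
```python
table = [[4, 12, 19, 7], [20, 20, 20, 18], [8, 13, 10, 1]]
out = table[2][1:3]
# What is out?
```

table[2] = [8, 13, 10, 1]. table[2] has length 4. The slice table[2][1:3] selects indices [1, 2] (1->13, 2->10), giving [13, 10].

[13, 10]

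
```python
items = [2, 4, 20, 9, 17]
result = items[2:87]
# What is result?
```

items has length 5. The slice items[2:87] selects indices [2, 3, 4] (2->20, 3->9, 4->17), giving [20, 9, 17].

[20, 9, 17]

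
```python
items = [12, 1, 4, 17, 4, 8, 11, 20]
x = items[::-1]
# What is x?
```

items has length 8. The slice items[::-1] selects indices [7, 6, 5, 4, 3, 2, 1, 0] (7->20, 6->11, 5->8, 4->4, 3->17, 2->4, 1->1, 0->12), giving [20, 11, 8, 4, 17, 4, 1, 12].

[20, 11, 8, 4, 17, 4, 1, 12]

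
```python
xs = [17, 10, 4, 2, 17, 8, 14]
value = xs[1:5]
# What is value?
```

xs has length 7. The slice xs[1:5] selects indices [1, 2, 3, 4] (1->10, 2->4, 3->2, 4->17), giving [10, 4, 2, 17].

[10, 4, 2, 17]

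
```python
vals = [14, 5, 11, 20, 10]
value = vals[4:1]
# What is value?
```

vals has length 5. The slice vals[4:1] resolves to an empty index range, so the result is [].

[]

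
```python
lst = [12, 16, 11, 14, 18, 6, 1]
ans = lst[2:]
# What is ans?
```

lst has length 7. The slice lst[2:] selects indices [2, 3, 4, 5, 6] (2->11, 3->14, 4->18, 5->6, 6->1), giving [11, 14, 18, 6, 1].

[11, 14, 18, 6, 1]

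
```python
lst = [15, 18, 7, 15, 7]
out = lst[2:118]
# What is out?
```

lst has length 5. The slice lst[2:118] selects indices [2, 3, 4] (2->7, 3->15, 4->7), giving [7, 15, 7].

[7, 15, 7]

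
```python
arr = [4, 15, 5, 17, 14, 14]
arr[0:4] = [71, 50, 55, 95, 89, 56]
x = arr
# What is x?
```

arr starts as [4, 15, 5, 17, 14, 14] (length 6). The slice arr[0:4] covers indices [0, 1, 2, 3] with values [4, 15, 5, 17]. Replacing that slice with [71, 50, 55, 95, 89, 56] (different length) produces [71, 50, 55, 95, 89, 56, 14, 14].

[71, 50, 55, 95, 89, 56, 14, 14]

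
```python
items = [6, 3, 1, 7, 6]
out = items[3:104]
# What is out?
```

items has length 5. The slice items[3:104] selects indices [3, 4] (3->7, 4->6), giving [7, 6].

[7, 6]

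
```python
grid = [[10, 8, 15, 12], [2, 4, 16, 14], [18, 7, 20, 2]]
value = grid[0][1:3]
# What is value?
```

grid[0] = [10, 8, 15, 12]. grid[0] has length 4. The slice grid[0][1:3] selects indices [1, 2] (1->8, 2->15), giving [8, 15].

[8, 15]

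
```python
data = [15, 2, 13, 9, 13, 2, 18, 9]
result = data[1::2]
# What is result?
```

data has length 8. The slice data[1::2] selects indices [1, 3, 5, 7] (1->2, 3->9, 5->2, 7->9), giving [2, 9, 2, 9].

[2, 9, 2, 9]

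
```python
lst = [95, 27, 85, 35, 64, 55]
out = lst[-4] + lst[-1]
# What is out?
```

lst has length 6. Negative index -4 maps to positive index 6 + (-4) = 2. lst[2] = 85.
lst has length 6. Negative index -1 maps to positive index 6 + (-1) = 5. lst[5] = 55.
Sum: 85 + 55 = 140.

140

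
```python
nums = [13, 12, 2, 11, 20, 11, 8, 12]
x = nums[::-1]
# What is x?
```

nums has length 8. The slice nums[::-1] selects indices [7, 6, 5, 4, 3, 2, 1, 0] (7->12, 6->8, 5->11, 4->20, 3->11, 2->2, 1->12, 0->13), giving [12, 8, 11, 20, 11, 2, 12, 13].

[12, 8, 11, 20, 11, 2, 12, 13]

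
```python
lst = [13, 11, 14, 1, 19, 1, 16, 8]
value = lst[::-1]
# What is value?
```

lst has length 8. The slice lst[::-1] selects indices [7, 6, 5, 4, 3, 2, 1, 0] (7->8, 6->16, 5->1, 4->19, 3->1, 2->14, 1->11, 0->13), giving [8, 16, 1, 19, 1, 14, 11, 13].

[8, 16, 1, 19, 1, 14, 11, 13]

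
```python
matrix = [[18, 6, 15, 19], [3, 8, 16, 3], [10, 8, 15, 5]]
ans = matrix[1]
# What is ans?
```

matrix has 3 rows. Row 1 is [3, 8, 16, 3].

[3, 8, 16, 3]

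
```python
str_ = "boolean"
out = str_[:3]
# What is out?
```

str_ has length 7. The slice str_[:3] selects indices [0, 1, 2] (0->'b', 1->'o', 2->'o'), giving 'boo'.

'boo'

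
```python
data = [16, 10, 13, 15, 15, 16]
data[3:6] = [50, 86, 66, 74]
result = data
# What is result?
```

data starts as [16, 10, 13, 15, 15, 16] (length 6). The slice data[3:6] covers indices [3, 4, 5] with values [15, 15, 16]. Replacing that slice with [50, 86, 66, 74] (different length) produces [16, 10, 13, 50, 86, 66, 74].

[16, 10, 13, 50, 86, 66, 74]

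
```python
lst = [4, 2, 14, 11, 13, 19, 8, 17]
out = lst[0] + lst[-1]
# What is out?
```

lst has length 8. lst[0] = 4.
lst has length 8. Negative index -1 maps to positive index 8 + (-1) = 7. lst[7] = 17.
Sum: 4 + 17 = 21.

21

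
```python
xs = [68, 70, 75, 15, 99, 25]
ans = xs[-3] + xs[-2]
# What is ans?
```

xs has length 6. Negative index -3 maps to positive index 6 + (-3) = 3. xs[3] = 15.
xs has length 6. Negative index -2 maps to positive index 6 + (-2) = 4. xs[4] = 99.
Sum: 15 + 99 = 114.

114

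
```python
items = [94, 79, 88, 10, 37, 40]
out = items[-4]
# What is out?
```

items has length 6. Negative index -4 maps to positive index 6 + (-4) = 2. items[2] = 88.

88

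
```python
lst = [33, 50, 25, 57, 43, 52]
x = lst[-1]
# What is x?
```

lst has length 6. Negative index -1 maps to positive index 6 + (-1) = 5. lst[5] = 52.

52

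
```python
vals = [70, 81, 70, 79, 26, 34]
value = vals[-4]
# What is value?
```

vals has length 6. Negative index -4 maps to positive index 6 + (-4) = 2. vals[2] = 70.

70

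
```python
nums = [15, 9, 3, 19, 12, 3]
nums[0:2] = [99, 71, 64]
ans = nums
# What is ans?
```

nums starts as [15, 9, 3, 19, 12, 3] (length 6). The slice nums[0:2] covers indices [0, 1] with values [15, 9]. Replacing that slice with [99, 71, 64] (different length) produces [99, 71, 64, 3, 19, 12, 3].

[99, 71, 64, 3, 19, 12, 3]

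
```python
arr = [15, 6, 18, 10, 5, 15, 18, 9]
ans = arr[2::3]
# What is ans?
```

arr has length 8. The slice arr[2::3] selects indices [2, 5] (2->18, 5->15), giving [18, 15].

[18, 15]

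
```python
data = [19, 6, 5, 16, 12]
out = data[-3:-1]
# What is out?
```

data has length 5. The slice data[-3:-1] selects indices [2, 3] (2->5, 3->16), giving [5, 16].

[5, 16]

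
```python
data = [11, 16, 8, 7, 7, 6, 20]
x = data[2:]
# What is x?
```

data has length 7. The slice data[2:] selects indices [2, 3, 4, 5, 6] (2->8, 3->7, 4->7, 5->6, 6->20), giving [8, 7, 7, 6, 20].

[8, 7, 7, 6, 20]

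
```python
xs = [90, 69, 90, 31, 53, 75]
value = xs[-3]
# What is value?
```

xs has length 6. Negative index -3 maps to positive index 6 + (-3) = 3. xs[3] = 31.

31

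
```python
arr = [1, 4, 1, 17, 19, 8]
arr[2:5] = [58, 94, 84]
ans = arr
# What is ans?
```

arr starts as [1, 4, 1, 17, 19, 8] (length 6). The slice arr[2:5] covers indices [2, 3, 4] with values [1, 17, 19]. Replacing that slice with [58, 94, 84] (same length) produces [1, 4, 58, 94, 84, 8].

[1, 4, 58, 94, 84, 8]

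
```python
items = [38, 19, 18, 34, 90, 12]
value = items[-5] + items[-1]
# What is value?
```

items has length 6. Negative index -5 maps to positive index 6 + (-5) = 1. items[1] = 19.
items has length 6. Negative index -1 maps to positive index 6 + (-1) = 5. items[5] = 12.
Sum: 19 + 12 = 31.

31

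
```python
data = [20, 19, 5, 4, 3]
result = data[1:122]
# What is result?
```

data has length 5. The slice data[1:122] selects indices [1, 2, 3, 4] (1->19, 2->5, 3->4, 4->3), giving [19, 5, 4, 3].

[19, 5, 4, 3]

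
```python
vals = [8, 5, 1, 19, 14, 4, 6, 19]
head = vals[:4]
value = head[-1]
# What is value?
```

vals has length 8. The slice vals[:4] selects indices [0, 1, 2, 3] (0->8, 1->5, 2->1, 3->19), giving [8, 5, 1, 19]. So head = [8, 5, 1, 19]. Then head[-1] = 19.

19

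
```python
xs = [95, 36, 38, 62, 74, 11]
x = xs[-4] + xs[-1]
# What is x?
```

xs has length 6. Negative index -4 maps to positive index 6 + (-4) = 2. xs[2] = 38.
xs has length 6. Negative index -1 maps to positive index 6 + (-1) = 5. xs[5] = 11.
Sum: 38 + 11 = 49.

49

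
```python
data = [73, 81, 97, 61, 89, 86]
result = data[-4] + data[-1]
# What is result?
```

data has length 6. Negative index -4 maps to positive index 6 + (-4) = 2. data[2] = 97.
data has length 6. Negative index -1 maps to positive index 6 + (-1) = 5. data[5] = 86.
Sum: 97 + 86 = 183.

183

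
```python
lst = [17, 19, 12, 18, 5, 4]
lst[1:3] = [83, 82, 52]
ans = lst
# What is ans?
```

lst starts as [17, 19, 12, 18, 5, 4] (length 6). The slice lst[1:3] covers indices [1, 2] with values [19, 12]. Replacing that slice with [83, 82, 52] (different length) produces [17, 83, 82, 52, 18, 5, 4].

[17, 83, 82, 52, 18, 5, 4]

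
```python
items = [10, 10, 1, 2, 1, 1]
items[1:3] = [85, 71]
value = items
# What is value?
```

items starts as [10, 10, 1, 2, 1, 1] (length 6). The slice items[1:3] covers indices [1, 2] with values [10, 1]. Replacing that slice with [85, 71] (same length) produces [10, 85, 71, 2, 1, 1].

[10, 85, 71, 2, 1, 1]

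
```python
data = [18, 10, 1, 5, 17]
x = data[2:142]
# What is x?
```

data has length 5. The slice data[2:142] selects indices [2, 3, 4] (2->1, 3->5, 4->17), giving [1, 5, 17].

[1, 5, 17]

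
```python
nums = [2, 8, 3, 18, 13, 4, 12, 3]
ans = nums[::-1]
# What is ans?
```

nums has length 8. The slice nums[::-1] selects indices [7, 6, 5, 4, 3, 2, 1, 0] (7->3, 6->12, 5->4, 4->13, 3->18, 2->3, 1->8, 0->2), giving [3, 12, 4, 13, 18, 3, 8, 2].

[3, 12, 4, 13, 18, 3, 8, 2]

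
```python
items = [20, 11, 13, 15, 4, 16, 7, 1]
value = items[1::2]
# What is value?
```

items has length 8. The slice items[1::2] selects indices [1, 3, 5, 7] (1->11, 3->15, 5->16, 7->1), giving [11, 15, 16, 1].

[11, 15, 16, 1]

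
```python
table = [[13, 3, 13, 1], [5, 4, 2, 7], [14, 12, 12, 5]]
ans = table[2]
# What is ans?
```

table has 3 rows. Row 2 is [14, 12, 12, 5].

[14, 12, 12, 5]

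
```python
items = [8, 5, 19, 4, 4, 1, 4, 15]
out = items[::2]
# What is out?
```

items has length 8. The slice items[::2] selects indices [0, 2, 4, 6] (0->8, 2->19, 4->4, 6->4), giving [8, 19, 4, 4].

[8, 19, 4, 4]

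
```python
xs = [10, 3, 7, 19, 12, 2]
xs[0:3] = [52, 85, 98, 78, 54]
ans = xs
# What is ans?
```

xs starts as [10, 3, 7, 19, 12, 2] (length 6). The slice xs[0:3] covers indices [0, 1, 2] with values [10, 3, 7]. Replacing that slice with [52, 85, 98, 78, 54] (different length) produces [52, 85, 98, 78, 54, 19, 12, 2].

[52, 85, 98, 78, 54, 19, 12, 2]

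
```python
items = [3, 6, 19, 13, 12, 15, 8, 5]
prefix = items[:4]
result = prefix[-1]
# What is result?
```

items has length 8. The slice items[:4] selects indices [0, 1, 2, 3] (0->3, 1->6, 2->19, 3->13), giving [3, 6, 19, 13]. So prefix = [3, 6, 19, 13]. Then prefix[-1] = 13.

13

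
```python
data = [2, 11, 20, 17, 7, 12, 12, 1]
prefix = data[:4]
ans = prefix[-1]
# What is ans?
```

data has length 8. The slice data[:4] selects indices [0, 1, 2, 3] (0->2, 1->11, 2->20, 3->17), giving [2, 11, 20, 17]. So prefix = [2, 11, 20, 17]. Then prefix[-1] = 17.

17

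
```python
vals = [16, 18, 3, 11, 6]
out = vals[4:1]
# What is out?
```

vals has length 5. The slice vals[4:1] resolves to an empty index range, so the result is [].

[]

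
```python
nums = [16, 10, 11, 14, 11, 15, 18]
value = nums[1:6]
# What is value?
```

nums has length 7. The slice nums[1:6] selects indices [1, 2, 3, 4, 5] (1->10, 2->11, 3->14, 4->11, 5->15), giving [10, 11, 14, 11, 15].

[10, 11, 14, 11, 15]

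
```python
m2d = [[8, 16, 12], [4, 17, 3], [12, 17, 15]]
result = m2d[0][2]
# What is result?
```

m2d[0] = [8, 16, 12]. Taking column 2 of that row yields 12.

12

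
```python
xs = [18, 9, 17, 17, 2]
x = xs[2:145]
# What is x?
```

xs has length 5. The slice xs[2:145] selects indices [2, 3, 4] (2->17, 3->17, 4->2), giving [17, 17, 2].

[17, 17, 2]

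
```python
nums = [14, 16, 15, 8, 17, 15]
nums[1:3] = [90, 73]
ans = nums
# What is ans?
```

nums starts as [14, 16, 15, 8, 17, 15] (length 6). The slice nums[1:3] covers indices [1, 2] with values [16, 15]. Replacing that slice with [90, 73] (same length) produces [14, 90, 73, 8, 17, 15].

[14, 90, 73, 8, 17, 15]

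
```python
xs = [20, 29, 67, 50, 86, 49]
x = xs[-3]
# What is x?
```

xs has length 6. Negative index -3 maps to positive index 6 + (-3) = 3. xs[3] = 50.

50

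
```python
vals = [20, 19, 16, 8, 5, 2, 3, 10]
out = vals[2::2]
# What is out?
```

vals has length 8. The slice vals[2::2] selects indices [2, 4, 6] (2->16, 4->5, 6->3), giving [16, 5, 3].

[16, 5, 3]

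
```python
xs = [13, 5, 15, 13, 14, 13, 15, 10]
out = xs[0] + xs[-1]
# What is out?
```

xs has length 8. xs[0] = 13.
xs has length 8. Negative index -1 maps to positive index 8 + (-1) = 7. xs[7] = 10.
Sum: 13 + 10 = 23.

23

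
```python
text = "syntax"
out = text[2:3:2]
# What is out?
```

text has length 6. The slice text[2:3:2] selects indices [2] (2->'n'), giving 'n'.

'n'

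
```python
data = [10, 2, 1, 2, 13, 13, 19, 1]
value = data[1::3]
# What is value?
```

data has length 8. The slice data[1::3] selects indices [1, 4, 7] (1->2, 4->13, 7->1), giving [2, 13, 1].

[2, 13, 1]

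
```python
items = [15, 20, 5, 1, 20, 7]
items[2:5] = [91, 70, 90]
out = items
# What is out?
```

items starts as [15, 20, 5, 1, 20, 7] (length 6). The slice items[2:5] covers indices [2, 3, 4] with values [5, 1, 20]. Replacing that slice with [91, 70, 90] (same length) produces [15, 20, 91, 70, 90, 7].

[15, 20, 91, 70, 90, 7]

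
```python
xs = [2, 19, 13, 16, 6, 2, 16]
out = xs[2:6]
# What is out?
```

xs has length 7. The slice xs[2:6] selects indices [2, 3, 4, 5] (2->13, 3->16, 4->6, 5->2), giving [13, 16, 6, 2].

[13, 16, 6, 2]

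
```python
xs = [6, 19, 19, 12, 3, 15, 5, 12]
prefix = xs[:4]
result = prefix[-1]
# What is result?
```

xs has length 8. The slice xs[:4] selects indices [0, 1, 2, 3] (0->6, 1->19, 2->19, 3->12), giving [6, 19, 19, 12]. So prefix = [6, 19, 19, 12]. Then prefix[-1] = 12.

12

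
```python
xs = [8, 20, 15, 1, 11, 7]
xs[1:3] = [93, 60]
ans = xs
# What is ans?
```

xs starts as [8, 20, 15, 1, 11, 7] (length 6). The slice xs[1:3] covers indices [1, 2] with values [20, 15]. Replacing that slice with [93, 60] (same length) produces [8, 93, 60, 1, 11, 7].

[8, 93, 60, 1, 11, 7]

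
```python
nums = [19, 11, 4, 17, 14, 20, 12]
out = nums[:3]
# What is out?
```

nums has length 7. The slice nums[:3] selects indices [0, 1, 2] (0->19, 1->11, 2->4), giving [19, 11, 4].

[19, 11, 4]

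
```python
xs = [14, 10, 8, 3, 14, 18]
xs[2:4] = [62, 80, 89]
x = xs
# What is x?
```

xs starts as [14, 10, 8, 3, 14, 18] (length 6). The slice xs[2:4] covers indices [2, 3] with values [8, 3]. Replacing that slice with [62, 80, 89] (different length) produces [14, 10, 62, 80, 89, 14, 18].

[14, 10, 62, 80, 89, 14, 18]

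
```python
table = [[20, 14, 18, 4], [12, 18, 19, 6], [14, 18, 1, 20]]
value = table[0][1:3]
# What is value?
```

table[0] = [20, 14, 18, 4]. table[0] has length 4. The slice table[0][1:3] selects indices [1, 2] (1->14, 2->18), giving [14, 18].

[14, 18]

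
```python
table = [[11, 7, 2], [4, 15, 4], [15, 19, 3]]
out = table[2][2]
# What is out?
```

table[2] = [15, 19, 3]. Taking column 2 of that row yields 3.

3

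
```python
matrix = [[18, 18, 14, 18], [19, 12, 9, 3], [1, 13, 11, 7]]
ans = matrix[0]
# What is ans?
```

matrix has 3 rows. Row 0 is [18, 18, 14, 18].

[18, 18, 14, 18]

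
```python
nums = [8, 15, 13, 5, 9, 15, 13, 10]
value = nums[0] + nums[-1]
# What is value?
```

nums has length 8. nums[0] = 8.
nums has length 8. Negative index -1 maps to positive index 8 + (-1) = 7. nums[7] = 10.
Sum: 8 + 10 = 18.

18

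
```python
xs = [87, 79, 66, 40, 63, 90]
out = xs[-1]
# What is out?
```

xs has length 6. Negative index -1 maps to positive index 6 + (-1) = 5. xs[5] = 90.

90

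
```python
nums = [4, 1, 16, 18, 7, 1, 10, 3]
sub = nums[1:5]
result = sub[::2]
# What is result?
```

nums has length 8. The slice nums[1:5] selects indices [1, 2, 3, 4] (1->1, 2->16, 3->18, 4->7), giving [1, 16, 18, 7]. So sub = [1, 16, 18, 7]. sub has length 4. The slice sub[::2] selects indices [0, 2] (0->1, 2->18), giving [1, 18].

[1, 18]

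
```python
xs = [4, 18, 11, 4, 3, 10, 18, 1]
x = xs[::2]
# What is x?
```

xs has length 8. The slice xs[::2] selects indices [0, 2, 4, 6] (0->4, 2->11, 4->3, 6->18), giving [4, 11, 3, 18].

[4, 11, 3, 18]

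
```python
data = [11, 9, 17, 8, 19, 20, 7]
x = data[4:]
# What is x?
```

data has length 7. The slice data[4:] selects indices [4, 5, 6] (4->19, 5->20, 6->7), giving [19, 20, 7].

[19, 20, 7]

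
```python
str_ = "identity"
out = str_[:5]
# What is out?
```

str_ has length 8. The slice str_[:5] selects indices [0, 1, 2, 3, 4] (0->'i', 1->'d', 2->'e', 3->'n', 4->'t'), giving 'ident'.

'ident'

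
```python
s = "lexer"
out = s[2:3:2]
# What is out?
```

s has length 5. The slice s[2:3:2] selects indices [2] (2->'x'), giving 'x'.

'x'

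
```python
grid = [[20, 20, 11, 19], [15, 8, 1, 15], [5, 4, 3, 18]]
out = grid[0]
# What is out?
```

grid has 3 rows. Row 0 is [20, 20, 11, 19].

[20, 20, 11, 19]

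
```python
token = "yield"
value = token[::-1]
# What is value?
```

token has length 5. The slice token[::-1] selects indices [4, 3, 2, 1, 0] (4->'d', 3->'l', 2->'e', 1->'i', 0->'y'), giving 'dleiy'.

'dleiy'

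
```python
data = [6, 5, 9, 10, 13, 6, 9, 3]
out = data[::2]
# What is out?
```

data has length 8. The slice data[::2] selects indices [0, 2, 4, 6] (0->6, 2->9, 4->13, 6->9), giving [6, 9, 13, 9].

[6, 9, 13, 9]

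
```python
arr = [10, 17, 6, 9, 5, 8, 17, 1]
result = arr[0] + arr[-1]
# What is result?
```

arr has length 8. arr[0] = 10.
arr has length 8. Negative index -1 maps to positive index 8 + (-1) = 7. arr[7] = 1.
Sum: 10 + 1 = 11.

11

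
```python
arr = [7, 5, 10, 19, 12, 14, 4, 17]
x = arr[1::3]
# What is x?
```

arr has length 8. The slice arr[1::3] selects indices [1, 4, 7] (1->5, 4->12, 7->17), giving [5, 12, 17].

[5, 12, 17]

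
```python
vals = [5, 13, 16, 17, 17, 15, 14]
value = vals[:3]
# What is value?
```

vals has length 7. The slice vals[:3] selects indices [0, 1, 2] (0->5, 1->13, 2->16), giving [5, 13, 16].

[5, 13, 16]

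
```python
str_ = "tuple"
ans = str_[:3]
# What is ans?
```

str_ has length 5. The slice str_[:3] selects indices [0, 1, 2] (0->'t', 1->'u', 2->'p'), giving 'tup'.

'tup'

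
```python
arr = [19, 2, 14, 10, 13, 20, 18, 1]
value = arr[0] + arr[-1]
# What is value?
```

arr has length 8. arr[0] = 19.
arr has length 8. Negative index -1 maps to positive index 8 + (-1) = 7. arr[7] = 1.
Sum: 19 + 1 = 20.

20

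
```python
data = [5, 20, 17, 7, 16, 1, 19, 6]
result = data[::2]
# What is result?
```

data has length 8. The slice data[::2] selects indices [0, 2, 4, 6] (0->5, 2->17, 4->16, 6->19), giving [5, 17, 16, 19].

[5, 17, 16, 19]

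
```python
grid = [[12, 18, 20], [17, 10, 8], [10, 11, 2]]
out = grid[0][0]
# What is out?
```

grid[0] = [12, 18, 20]. Taking column 0 of that row yields 12.

12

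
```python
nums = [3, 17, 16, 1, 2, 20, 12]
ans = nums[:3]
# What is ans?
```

nums has length 7. The slice nums[:3] selects indices [0, 1, 2] (0->3, 1->17, 2->16), giving [3, 17, 16].

[3, 17, 16]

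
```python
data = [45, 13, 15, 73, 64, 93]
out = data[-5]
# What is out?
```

data has length 6. Negative index -5 maps to positive index 6 + (-5) = 1. data[1] = 13.

13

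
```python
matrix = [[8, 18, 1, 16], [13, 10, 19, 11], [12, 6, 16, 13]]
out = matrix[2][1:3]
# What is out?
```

matrix[2] = [12, 6, 16, 13]. matrix[2] has length 4. The slice matrix[2][1:3] selects indices [1, 2] (1->6, 2->16), giving [6, 16].

[6, 16]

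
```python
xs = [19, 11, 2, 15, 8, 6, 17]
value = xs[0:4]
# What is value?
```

xs has length 7. The slice xs[0:4] selects indices [0, 1, 2, 3] (0->19, 1->11, 2->2, 3->15), giving [19, 11, 2, 15].

[19, 11, 2, 15]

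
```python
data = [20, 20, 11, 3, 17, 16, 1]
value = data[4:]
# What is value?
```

data has length 7. The slice data[4:] selects indices [4, 5, 6] (4->17, 5->16, 6->1), giving [17, 16, 1].

[17, 16, 1]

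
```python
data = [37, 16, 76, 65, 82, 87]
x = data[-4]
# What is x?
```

data has length 6. Negative index -4 maps to positive index 6 + (-4) = 2. data[2] = 76.

76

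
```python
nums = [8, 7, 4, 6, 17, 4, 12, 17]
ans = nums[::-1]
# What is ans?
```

nums has length 8. The slice nums[::-1] selects indices [7, 6, 5, 4, 3, 2, 1, 0] (7->17, 6->12, 5->4, 4->17, 3->6, 2->4, 1->7, 0->8), giving [17, 12, 4, 17, 6, 4, 7, 8].

[17, 12, 4, 17, 6, 4, 7, 8]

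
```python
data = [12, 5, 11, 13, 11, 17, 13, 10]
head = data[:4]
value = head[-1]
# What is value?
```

data has length 8. The slice data[:4] selects indices [0, 1, 2, 3] (0->12, 1->5, 2->11, 3->13), giving [12, 5, 11, 13]. So head = [12, 5, 11, 13]. Then head[-1] = 13.

13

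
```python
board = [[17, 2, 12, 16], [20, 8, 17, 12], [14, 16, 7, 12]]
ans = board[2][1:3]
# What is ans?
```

board[2] = [14, 16, 7, 12]. board[2] has length 4. The slice board[2][1:3] selects indices [1, 2] (1->16, 2->7), giving [16, 7].

[16, 7]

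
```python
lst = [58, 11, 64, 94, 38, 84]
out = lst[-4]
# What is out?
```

lst has length 6. Negative index -4 maps to positive index 6 + (-4) = 2. lst[2] = 64.

64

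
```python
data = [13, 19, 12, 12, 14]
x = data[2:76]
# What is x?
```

data has length 5. The slice data[2:76] selects indices [2, 3, 4] (2->12, 3->12, 4->14), giving [12, 12, 14].

[12, 12, 14]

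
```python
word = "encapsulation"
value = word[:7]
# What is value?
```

word has length 13. The slice word[:7] selects indices [0, 1, 2, 3, 4, 5, 6] (0->'e', 1->'n', 2->'c', 3->'a', 4->'p', 5->'s', 6->'u'), giving 'encapsu'.

'encapsu'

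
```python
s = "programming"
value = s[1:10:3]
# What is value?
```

s has length 11. The slice s[1:10:3] selects indices [1, 4, 7] (1->'r', 4->'r', 7->'m'), giving 'rrm'.

'rrm'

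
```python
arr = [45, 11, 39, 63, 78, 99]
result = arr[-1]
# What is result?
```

arr has length 6. Negative index -1 maps to positive index 6 + (-1) = 5. arr[5] = 99.

99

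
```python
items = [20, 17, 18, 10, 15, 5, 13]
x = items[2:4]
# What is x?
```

items has length 7. The slice items[2:4] selects indices [2, 3] (2->18, 3->10), giving [18, 10].

[18, 10]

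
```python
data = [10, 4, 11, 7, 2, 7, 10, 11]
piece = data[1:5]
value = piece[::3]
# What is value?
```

data has length 8. The slice data[1:5] selects indices [1, 2, 3, 4] (1->4, 2->11, 3->7, 4->2), giving [4, 11, 7, 2]. So piece = [4, 11, 7, 2]. piece has length 4. The slice piece[::3] selects indices [0, 3] (0->4, 3->2), giving [4, 2].

[4, 2]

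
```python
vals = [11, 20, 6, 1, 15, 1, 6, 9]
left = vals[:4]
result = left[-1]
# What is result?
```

vals has length 8. The slice vals[:4] selects indices [0, 1, 2, 3] (0->11, 1->20, 2->6, 3->1), giving [11, 20, 6, 1]. So left = [11, 20, 6, 1]. Then left[-1] = 1.

1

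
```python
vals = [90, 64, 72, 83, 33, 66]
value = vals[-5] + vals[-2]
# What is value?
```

vals has length 6. Negative index -5 maps to positive index 6 + (-5) = 1. vals[1] = 64.
vals has length 6. Negative index -2 maps to positive index 6 + (-2) = 4. vals[4] = 33.
Sum: 64 + 33 = 97.

97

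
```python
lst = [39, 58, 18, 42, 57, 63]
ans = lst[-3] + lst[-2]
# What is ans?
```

lst has length 6. Negative index -3 maps to positive index 6 + (-3) = 3. lst[3] = 42.
lst has length 6. Negative index -2 maps to positive index 6 + (-2) = 4. lst[4] = 57.
Sum: 42 + 57 = 99.

99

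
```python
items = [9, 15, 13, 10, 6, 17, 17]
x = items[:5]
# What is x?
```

items has length 7. The slice items[:5] selects indices [0, 1, 2, 3, 4] (0->9, 1->15, 2->13, 3->10, 4->6), giving [9, 15, 13, 10, 6].

[9, 15, 13, 10, 6]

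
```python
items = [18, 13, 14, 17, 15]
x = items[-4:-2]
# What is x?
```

items has length 5. The slice items[-4:-2] selects indices [1, 2] (1->13, 2->14), giving [13, 14].

[13, 14]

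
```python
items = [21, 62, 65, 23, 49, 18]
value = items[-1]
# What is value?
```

items has length 6. Negative index -1 maps to positive index 6 + (-1) = 5. items[5] = 18.

18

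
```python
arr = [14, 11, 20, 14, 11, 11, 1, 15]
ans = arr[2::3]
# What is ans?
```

arr has length 8. The slice arr[2::3] selects indices [2, 5] (2->20, 5->11), giving [20, 11].

[20, 11]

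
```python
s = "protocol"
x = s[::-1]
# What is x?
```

s has length 8. The slice s[::-1] selects indices [7, 6, 5, 4, 3, 2, 1, 0] (7->'l', 6->'o', 5->'c', 4->'o', 3->'t', 2->'o', 1->'r', 0->'p'), giving 'locotorp'.

'locotorp'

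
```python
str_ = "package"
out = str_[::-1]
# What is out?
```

str_ has length 7. The slice str_[::-1] selects indices [6, 5, 4, 3, 2, 1, 0] (6->'e', 5->'g', 4->'a', 3->'k', 2->'c', 1->'a', 0->'p'), giving 'egakcap'.

'egakcap'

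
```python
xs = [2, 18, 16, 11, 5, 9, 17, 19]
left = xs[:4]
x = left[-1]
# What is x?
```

xs has length 8. The slice xs[:4] selects indices [0, 1, 2, 3] (0->2, 1->18, 2->16, 3->11), giving [2, 18, 16, 11]. So left = [2, 18, 16, 11]. Then left[-1] = 11.

11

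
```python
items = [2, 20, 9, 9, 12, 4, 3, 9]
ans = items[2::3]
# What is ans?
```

items has length 8. The slice items[2::3] selects indices [2, 5] (2->9, 5->4), giving [9, 4].

[9, 4]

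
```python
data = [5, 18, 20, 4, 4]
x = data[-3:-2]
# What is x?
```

data has length 5. The slice data[-3:-2] selects indices [2] (2->20), giving [20].

[20]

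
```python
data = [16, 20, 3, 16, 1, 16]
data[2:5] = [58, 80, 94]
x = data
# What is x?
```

data starts as [16, 20, 3, 16, 1, 16] (length 6). The slice data[2:5] covers indices [2, 3, 4] with values [3, 16, 1]. Replacing that slice with [58, 80, 94] (same length) produces [16, 20, 58, 80, 94, 16].

[16, 20, 58, 80, 94, 16]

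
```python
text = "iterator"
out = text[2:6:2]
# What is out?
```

text has length 8. The slice text[2:6:2] selects indices [2, 4] (2->'e', 4->'a'), giving 'ea'.

'ea'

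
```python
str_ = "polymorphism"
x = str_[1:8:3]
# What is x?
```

str_ has length 12. The slice str_[1:8:3] selects indices [1, 4, 7] (1->'o', 4->'m', 7->'p'), giving 'omp'.

'omp'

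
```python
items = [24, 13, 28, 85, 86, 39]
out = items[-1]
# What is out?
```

items has length 6. Negative index -1 maps to positive index 6 + (-1) = 5. items[5] = 39.

39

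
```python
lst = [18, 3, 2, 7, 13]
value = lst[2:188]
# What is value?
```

lst has length 5. The slice lst[2:188] selects indices [2, 3, 4] (2->2, 3->7, 4->13), giving [2, 7, 13].

[2, 7, 13]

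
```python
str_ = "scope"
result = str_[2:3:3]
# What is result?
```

str_ has length 5. The slice str_[2:3:3] selects indices [2] (2->'o'), giving 'o'.

'o'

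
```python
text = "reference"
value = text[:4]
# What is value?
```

text has length 9. The slice text[:4] selects indices [0, 1, 2, 3] (0->'r', 1->'e', 2->'f', 3->'e'), giving 'refe'.

'refe'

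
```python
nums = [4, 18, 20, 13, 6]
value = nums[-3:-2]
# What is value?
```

nums has length 5. The slice nums[-3:-2] selects indices [2] (2->20), giving [20].

[20]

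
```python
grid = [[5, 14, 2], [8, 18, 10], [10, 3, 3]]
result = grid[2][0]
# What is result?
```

grid[2] = [10, 3, 3]. Taking column 0 of that row yields 10.

10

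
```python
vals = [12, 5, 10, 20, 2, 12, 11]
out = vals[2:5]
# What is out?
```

vals has length 7. The slice vals[2:5] selects indices [2, 3, 4] (2->10, 3->20, 4->2), giving [10, 20, 2].

[10, 20, 2]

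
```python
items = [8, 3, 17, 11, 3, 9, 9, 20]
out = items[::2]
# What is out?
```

items has length 8. The slice items[::2] selects indices [0, 2, 4, 6] (0->8, 2->17, 4->3, 6->9), giving [8, 17, 3, 9].

[8, 17, 3, 9]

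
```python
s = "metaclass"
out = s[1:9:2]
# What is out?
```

s has length 9. The slice s[1:9:2] selects indices [1, 3, 5, 7] (1->'e', 3->'a', 5->'l', 7->'s'), giving 'eals'.

'eals'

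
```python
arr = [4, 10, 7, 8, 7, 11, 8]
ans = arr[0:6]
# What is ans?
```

arr has length 7. The slice arr[0:6] selects indices [0, 1, 2, 3, 4, 5] (0->4, 1->10, 2->7, 3->8, 4->7, 5->11), giving [4, 10, 7, 8, 7, 11].

[4, 10, 7, 8, 7, 11]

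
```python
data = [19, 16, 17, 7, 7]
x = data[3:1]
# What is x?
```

data has length 5. The slice data[3:1] resolves to an empty index range, so the result is [].

[]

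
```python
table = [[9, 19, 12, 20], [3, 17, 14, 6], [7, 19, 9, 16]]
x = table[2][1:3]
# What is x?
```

table[2] = [7, 19, 9, 16]. table[2] has length 4. The slice table[2][1:3] selects indices [1, 2] (1->19, 2->9), giving [19, 9].

[19, 9]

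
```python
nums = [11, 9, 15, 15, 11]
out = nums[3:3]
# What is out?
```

nums has length 5. The slice nums[3:3] resolves to an empty index range, so the result is [].

[]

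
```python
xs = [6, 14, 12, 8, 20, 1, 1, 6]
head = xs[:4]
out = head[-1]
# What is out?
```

xs has length 8. The slice xs[:4] selects indices [0, 1, 2, 3] (0->6, 1->14, 2->12, 3->8), giving [6, 14, 12, 8]. So head = [6, 14, 12, 8]. Then head[-1] = 8.

8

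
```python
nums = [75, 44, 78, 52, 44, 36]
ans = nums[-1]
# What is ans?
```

nums has length 6. Negative index -1 maps to positive index 6 + (-1) = 5. nums[5] = 36.

36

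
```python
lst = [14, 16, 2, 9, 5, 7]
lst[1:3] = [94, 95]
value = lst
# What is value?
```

lst starts as [14, 16, 2, 9, 5, 7] (length 6). The slice lst[1:3] covers indices [1, 2] with values [16, 2]. Replacing that slice with [94, 95] (same length) produces [14, 94, 95, 9, 5, 7].

[14, 94, 95, 9, 5, 7]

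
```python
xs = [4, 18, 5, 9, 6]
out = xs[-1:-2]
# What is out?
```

xs has length 5. The slice xs[-1:-2] resolves to an empty index range, so the result is [].

[]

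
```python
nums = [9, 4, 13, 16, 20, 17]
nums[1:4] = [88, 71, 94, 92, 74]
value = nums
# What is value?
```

nums starts as [9, 4, 13, 16, 20, 17] (length 6). The slice nums[1:4] covers indices [1, 2, 3] with values [4, 13, 16]. Replacing that slice with [88, 71, 94, 92, 74] (different length) produces [9, 88, 71, 94, 92, 74, 20, 17].

[9, 88, 71, 94, 92, 74, 20, 17]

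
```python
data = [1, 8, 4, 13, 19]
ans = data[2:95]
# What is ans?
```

data has length 5. The slice data[2:95] selects indices [2, 3, 4] (2->4, 3->13, 4->19), giving [4, 13, 19].

[4, 13, 19]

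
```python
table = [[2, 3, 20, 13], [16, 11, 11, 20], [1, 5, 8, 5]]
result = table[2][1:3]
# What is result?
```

table[2] = [1, 5, 8, 5]. table[2] has length 4. The slice table[2][1:3] selects indices [1, 2] (1->5, 2->8), giving [5, 8].

[5, 8]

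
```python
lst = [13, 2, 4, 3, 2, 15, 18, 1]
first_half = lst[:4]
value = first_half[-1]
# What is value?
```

lst has length 8. The slice lst[:4] selects indices [0, 1, 2, 3] (0->13, 1->2, 2->4, 3->3), giving [13, 2, 4, 3]. So first_half = [13, 2, 4, 3]. Then first_half[-1] = 3.

3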